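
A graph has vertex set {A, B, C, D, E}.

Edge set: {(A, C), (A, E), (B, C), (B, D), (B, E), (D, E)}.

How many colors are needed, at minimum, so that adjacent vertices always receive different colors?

3

B, D, E are pairwise adjacent, so at least 3 colors are needed.
3 colors suffice: color red → {A, B}; color blue → {C, E}; color green → {D}. Every edge joins two different colors.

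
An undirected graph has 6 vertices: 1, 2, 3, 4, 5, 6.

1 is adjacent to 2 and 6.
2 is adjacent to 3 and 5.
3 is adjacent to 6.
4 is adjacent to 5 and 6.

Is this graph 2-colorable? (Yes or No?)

No

The cycle 4-6-1-2-5-4 has odd length 5, so it cannot be 2-colored; at least 3 colors are needed.
So 2 colors are not enough.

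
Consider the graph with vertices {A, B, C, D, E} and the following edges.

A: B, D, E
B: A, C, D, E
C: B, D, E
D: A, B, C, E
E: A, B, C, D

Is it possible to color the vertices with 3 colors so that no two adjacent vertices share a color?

No

B, C, D, E are pairwise adjacent (a clique of size 4), so at least 4 colors are needed.
So 3 colors are not enough.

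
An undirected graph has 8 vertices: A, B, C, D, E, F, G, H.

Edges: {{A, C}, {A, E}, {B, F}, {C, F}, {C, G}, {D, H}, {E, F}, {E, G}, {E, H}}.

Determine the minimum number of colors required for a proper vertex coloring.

E and F are adjacent, so at least 2 colors are needed.
2 colors suffice: color 1 → {B, C, D, E}; color 2 → {A, F, G, H}. Every edge joins two different colors.

2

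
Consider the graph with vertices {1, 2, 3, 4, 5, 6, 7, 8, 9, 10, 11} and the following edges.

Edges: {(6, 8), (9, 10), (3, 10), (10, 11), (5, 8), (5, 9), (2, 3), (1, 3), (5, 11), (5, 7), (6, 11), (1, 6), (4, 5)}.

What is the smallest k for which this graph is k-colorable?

The cycle 3-1-6-11-10-3 has odd length 5, so it cannot be 2-colored; at least 3 colors are needed.
A valid assignment using 3 colors: 1=c, 2=a, 3=b, 4=b, 5=a, 6=a, 7=b, 8=b, 9=b, 10=a, 11=b. Every edge joins two different colors.

3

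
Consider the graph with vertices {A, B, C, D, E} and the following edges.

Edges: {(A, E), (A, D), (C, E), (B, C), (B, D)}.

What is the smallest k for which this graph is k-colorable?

The cycle A-E-C-B-D-A has odd length 5, so it cannot be 2-colored; at least 3 colors are needed.
One proper 3-coloring: A=3, B=2, C=1, D=1, E=2. Every edge joins two different colors.

3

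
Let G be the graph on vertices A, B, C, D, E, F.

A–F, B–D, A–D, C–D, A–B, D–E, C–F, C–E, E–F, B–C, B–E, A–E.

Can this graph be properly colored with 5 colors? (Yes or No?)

The chromatic number is 4. B, C, D, E are pairwise adjacent (a clique of size 4), so at least 4 colors are needed.
4 colors suffice: color 1 → {E}; color 2 → {A, C}; color 3 → {D, F}; color 4 → {B}.
Since 5 ≥ 4, a proper 5-coloring certainly exists.

Yes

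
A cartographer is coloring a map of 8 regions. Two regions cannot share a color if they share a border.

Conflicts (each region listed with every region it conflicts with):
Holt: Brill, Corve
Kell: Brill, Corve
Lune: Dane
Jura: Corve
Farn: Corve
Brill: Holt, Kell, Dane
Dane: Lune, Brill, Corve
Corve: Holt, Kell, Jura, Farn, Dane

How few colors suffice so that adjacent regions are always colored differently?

2

Lune and Dane conflict, so at least 2 colors are needed.
2 colors suffice: color 1 → {Lune, Brill, Corve}; color 2 → {Holt, Kell, Jura, Farn, Dane}. Each listed conflict is separated.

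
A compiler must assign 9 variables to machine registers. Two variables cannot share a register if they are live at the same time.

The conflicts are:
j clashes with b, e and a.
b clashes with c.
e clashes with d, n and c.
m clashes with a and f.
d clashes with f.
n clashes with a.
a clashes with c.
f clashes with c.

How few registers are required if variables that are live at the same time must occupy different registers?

a and c conflict, so at least 2 registers are needed.
2 registers suffice: register 1 → {b, e, a, f}; register 2 → {j, m, d, n, c}. Every pair that conflicts lands in different registers.

2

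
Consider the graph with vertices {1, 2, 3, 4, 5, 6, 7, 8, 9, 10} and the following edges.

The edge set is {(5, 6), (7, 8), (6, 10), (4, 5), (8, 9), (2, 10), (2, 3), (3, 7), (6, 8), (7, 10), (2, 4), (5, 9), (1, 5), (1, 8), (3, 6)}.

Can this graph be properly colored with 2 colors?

No

The cycle 5-6-10-2-4-5 has odd length 5, so it cannot be 2-colored; at least 3 colors are needed.
So 2 colors are not enough.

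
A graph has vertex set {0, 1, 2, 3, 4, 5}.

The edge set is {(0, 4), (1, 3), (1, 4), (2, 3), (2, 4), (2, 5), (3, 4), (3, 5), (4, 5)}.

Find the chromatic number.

2, 3, 4, 5 are pairwise adjacent (a clique of size 4), so at least 4 colors are needed.
4 colors suffice: 0=blue, 1=green, 2=yellow, 3=blue, 4=red, 5=green. No two adjacent vertices share a color.

4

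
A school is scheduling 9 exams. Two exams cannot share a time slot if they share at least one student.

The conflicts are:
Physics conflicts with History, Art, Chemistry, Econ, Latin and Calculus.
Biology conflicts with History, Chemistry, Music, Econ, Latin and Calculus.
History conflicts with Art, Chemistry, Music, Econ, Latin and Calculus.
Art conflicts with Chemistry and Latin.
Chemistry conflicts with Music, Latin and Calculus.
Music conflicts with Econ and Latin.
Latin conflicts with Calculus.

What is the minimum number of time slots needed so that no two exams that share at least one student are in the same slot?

5

Physics, History, Chemistry, Latin, Calculus pairwise conflict, so at least 5 time slots are needed.
A valid assignment using 5 time slots: Physics=4, Biology=4, History=1, Art=5, Chemistry=2, Music=5, Econ=2, Latin=3, Calculus=5. No two conflicting exams share a time slot.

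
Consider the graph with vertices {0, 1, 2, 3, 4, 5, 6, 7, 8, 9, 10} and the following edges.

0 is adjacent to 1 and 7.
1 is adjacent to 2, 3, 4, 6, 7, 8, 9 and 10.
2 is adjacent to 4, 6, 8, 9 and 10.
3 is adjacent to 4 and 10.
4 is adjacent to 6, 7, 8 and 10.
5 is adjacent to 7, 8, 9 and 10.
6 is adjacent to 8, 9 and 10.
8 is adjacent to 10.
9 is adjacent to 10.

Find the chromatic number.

6

1, 2, 4, 6, 8, 10 form a clique, so at least 6 colors are needed.
6 colors suffice: color red → {1, 5}; color blue → {7, 10}; color green → {0, 4, 9}; color yellow → {2, 3}; color purple → {8}; color orange → {6}. Every edge joins two different colors.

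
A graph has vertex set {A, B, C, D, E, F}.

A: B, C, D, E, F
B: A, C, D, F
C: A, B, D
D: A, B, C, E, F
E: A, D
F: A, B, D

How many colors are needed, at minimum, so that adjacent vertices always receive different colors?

A, B, D, F form a clique, so at least 4 colors are needed.
A valid assignment using 4 colors: A=1, B=3, C=4, D=2, E=3, F=4. Each edge has distinct colors on its endpoints.

4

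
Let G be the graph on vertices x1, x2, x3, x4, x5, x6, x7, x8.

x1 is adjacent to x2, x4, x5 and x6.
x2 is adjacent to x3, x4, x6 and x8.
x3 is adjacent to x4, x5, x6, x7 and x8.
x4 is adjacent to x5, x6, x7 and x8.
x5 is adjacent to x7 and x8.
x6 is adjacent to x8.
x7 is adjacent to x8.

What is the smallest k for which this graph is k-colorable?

x2, x3, x4, x6, x8 are mutually adjacent (a clique of size 5), so at least 5 colors are needed.
One proper 5-coloring: x1=B, x2=Y, x3=G, x4=R, x5=Y, x6=P, x7=P, x8=B. Every edge joins two different colors.

5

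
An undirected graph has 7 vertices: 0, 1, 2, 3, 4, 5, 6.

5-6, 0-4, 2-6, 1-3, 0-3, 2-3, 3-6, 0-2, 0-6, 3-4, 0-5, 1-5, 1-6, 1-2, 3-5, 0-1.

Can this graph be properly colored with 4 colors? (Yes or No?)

No

0, 1, 2, 3, 6 are pairwise adjacent (a clique of size 5), so at least 5 colors are needed.
So 4 colors are not enough.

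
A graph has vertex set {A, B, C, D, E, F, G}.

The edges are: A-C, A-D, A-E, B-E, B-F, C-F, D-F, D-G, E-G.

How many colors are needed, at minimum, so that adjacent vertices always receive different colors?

3

The cycle D-G-E-B-F-D has odd length 5, so it cannot be 2-colored; at least 3 colors are needed.
3 colors suffice: A=blue, B=green, C=red, D=red, E=red, F=blue, G=blue. Each edge has distinct colors on its endpoints.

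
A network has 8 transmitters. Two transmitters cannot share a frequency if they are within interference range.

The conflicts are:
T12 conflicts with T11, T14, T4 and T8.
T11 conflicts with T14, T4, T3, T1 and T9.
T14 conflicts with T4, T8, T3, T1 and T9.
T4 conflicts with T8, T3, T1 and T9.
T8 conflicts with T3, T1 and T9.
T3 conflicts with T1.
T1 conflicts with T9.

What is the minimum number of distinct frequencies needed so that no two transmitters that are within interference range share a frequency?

5

T11, T14, T4, T3, T1 are mutually in conflict, so at least 5 frequencies are needed.
5 frequencies suffice: frequency 1 → {T4}; frequency 2 → {T14}; frequency 3 → {T12, T1}; frequency 4 → {T11, T8}; frequency 5 → {T3, T9}. No two conflicting transmitters share a frequency.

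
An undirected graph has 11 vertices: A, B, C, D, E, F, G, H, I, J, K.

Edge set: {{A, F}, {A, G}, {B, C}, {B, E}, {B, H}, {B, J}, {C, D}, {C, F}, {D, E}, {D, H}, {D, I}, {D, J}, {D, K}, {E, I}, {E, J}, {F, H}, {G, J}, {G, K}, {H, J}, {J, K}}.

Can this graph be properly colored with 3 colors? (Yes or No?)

Yes

The chromatic number is 3. G, J, K form a triangle, so at least 3 colors are needed.
3 colors suffice: A=2, B=1, C=2, D=1, E=3, F=1, G=1, H=3, I=2, J=2, K=3.
That is already a proper 3-coloring.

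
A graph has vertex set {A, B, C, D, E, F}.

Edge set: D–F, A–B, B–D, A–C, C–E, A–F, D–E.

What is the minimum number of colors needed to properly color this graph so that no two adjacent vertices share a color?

3

The cycle D-E-C-A-B-D has odd length 5, so it cannot be 2-colored; at least 3 colors are needed.
3 colors suffice: color red → {A, D}; color blue → {B, C, F}; color green → {E}. Each edge has distinct colors on its endpoints.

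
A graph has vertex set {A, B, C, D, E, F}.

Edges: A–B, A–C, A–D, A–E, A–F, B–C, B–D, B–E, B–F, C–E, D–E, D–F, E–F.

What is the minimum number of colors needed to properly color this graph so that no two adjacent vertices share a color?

5

A, B, D, E, F form a clique, so at least 5 colors are needed.
A valid assignment using 5 colors: A=1, B=2, C=4, D=4, E=3, F=5. Each edge has distinct colors on its endpoints.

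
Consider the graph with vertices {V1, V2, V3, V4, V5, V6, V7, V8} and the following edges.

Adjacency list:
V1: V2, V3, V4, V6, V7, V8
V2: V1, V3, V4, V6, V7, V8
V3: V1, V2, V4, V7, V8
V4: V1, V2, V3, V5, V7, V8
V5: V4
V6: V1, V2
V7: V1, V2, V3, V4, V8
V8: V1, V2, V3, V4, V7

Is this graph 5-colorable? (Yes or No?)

No

V1, V2, V3, V4, V7, V8 are mutually adjacent (a clique of size 6), so at least 6 colors are needed.
So 5 colors are not enough.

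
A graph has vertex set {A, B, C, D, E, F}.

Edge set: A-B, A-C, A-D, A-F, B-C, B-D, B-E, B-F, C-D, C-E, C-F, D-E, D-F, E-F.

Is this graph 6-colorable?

Yes

The chromatic number is 5. A, B, C, D, F form a clique, so at least 5 colors are needed.
5 colors suffice: color 1 → {D}; color 2 → {F}; color 3 → {B}; color 4 → {C}; color 5 → {A, E}.
Since 6 ≥ 5, a proper 6-coloring certainly exists.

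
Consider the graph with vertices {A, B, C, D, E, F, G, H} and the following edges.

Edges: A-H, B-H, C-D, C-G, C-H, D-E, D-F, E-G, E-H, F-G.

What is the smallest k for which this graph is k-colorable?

2

F and G are adjacent, so at least 2 colors are needed.
2 colors suffice: color 1 → {D, G, H}; color 2 → {A, B, C, E, F}. Every edge joins two different colors.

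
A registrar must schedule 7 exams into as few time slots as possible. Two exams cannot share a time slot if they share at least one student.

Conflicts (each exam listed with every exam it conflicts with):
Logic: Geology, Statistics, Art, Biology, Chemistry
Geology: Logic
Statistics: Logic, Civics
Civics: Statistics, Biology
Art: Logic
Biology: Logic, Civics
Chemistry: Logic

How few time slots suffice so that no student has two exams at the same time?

Logic and Geology conflict, so at least 2 time slots are needed.
2 time slots suffice: time slot 1 → {Logic, Civics}; time slot 2 → {Geology, Statistics, Art, Biology, Chemistry}. Each listed conflict is separated.

2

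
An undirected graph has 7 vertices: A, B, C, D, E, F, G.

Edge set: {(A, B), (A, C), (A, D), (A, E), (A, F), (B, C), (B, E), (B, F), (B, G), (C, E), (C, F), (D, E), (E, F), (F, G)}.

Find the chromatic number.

A, B, C, E, F form a clique, so at least 5 colors are needed.
5 colors suffice: color 1 → {E, G}; color 2 → {A}; color 3 → {D, F}; color 4 → {B}; color 5 → {C}. No two adjacent vertices share a color.

5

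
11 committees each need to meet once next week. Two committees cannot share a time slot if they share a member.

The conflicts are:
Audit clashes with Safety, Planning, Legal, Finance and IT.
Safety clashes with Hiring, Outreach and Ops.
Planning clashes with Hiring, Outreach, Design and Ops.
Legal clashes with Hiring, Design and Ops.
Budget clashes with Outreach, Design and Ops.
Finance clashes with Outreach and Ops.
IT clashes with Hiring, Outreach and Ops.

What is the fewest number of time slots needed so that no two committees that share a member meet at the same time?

2

Planning and Hiring conflict, so at least 2 time slots are needed.
2 time slots suffice: time slot 1 → {Audit, Hiring, Outreach, Design, Ops}; time slot 2 → {Safety, Planning, Legal, Budget, Finance, IT}. No two conflicting committees share a time slot.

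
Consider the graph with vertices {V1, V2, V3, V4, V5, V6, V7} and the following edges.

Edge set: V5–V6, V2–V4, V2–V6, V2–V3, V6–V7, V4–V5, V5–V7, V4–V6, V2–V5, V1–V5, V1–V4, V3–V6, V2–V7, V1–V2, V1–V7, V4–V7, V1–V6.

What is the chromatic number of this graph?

V1, V2, V4, V5, V6, V7 are mutually adjacent (a clique of size 6), so at least 6 colors are needed.
A valid assignment using 6 colors: V1=5, V2=2, V3=3, V4=3, V5=4, V6=1, V7=6. No two adjacent vertices share a color.

6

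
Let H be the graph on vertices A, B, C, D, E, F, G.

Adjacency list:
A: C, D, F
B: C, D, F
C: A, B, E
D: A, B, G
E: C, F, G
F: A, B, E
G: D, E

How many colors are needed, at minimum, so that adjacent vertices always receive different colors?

The cycle D-B-F-E-G-D has odd length 5, so it cannot be 2-colored; at least 3 colors are needed.
3 colors suffice: color 1 → {C, D, F}; color 2 → {A, B, E}; color 3 → {G}. No two adjacent vertices share a color.

3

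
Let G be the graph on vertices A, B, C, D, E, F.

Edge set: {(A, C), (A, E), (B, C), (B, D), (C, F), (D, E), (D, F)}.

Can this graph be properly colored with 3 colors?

The chromatic number is 3. The cycle D-B-C-A-E-D has odd length 5, so it cannot be 2-colored; at least 3 colors are needed.
3 colors suffice: A=2, B=2, C=1, D=1, E=3, F=2.
That is already a proper 3-coloring.

Yes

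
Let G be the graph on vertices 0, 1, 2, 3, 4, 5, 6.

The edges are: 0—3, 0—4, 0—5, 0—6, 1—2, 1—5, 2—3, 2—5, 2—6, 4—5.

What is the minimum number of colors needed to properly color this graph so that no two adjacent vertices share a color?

0, 4, 5 are mutually adjacent, so at least 3 colors are needed.
3 colors suffice: color red → {0, 2}; color blue → {3, 5, 6}; color green → {1, 4}. Each edge has distinct colors on its endpoints.

3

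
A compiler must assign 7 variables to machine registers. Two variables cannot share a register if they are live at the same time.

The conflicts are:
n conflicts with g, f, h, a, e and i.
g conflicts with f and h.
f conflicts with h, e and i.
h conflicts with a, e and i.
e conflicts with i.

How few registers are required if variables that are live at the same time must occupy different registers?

n, f, h, e, i are mutually in conflict, so at least 5 registers are needed.
Using 5 registers: n=1, g=4, f=3, h=2, a=3, e=4, i=5. Each listed conflict is separated.

5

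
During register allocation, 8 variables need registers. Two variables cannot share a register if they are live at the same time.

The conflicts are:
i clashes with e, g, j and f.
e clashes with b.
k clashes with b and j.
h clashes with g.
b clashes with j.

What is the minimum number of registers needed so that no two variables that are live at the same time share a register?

k, b, j all conflict with each other, so at least 3 registers are needed.
3 registers suffice: i=1, e=2, k=3, h=1, b=1, g=2, j=2, f=2. Each listed conflict is separated.

3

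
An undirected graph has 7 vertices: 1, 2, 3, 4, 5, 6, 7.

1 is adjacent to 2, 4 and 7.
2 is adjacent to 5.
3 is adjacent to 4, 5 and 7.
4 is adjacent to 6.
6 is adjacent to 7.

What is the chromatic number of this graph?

The cycle 5-3-4-1-2-5 has odd length 5, so it cannot be 2-colored; at least 3 colors are needed.
A valid assignment using 3 colors: 1=b, 2=c, 3=b, 4=a, 5=a, 6=b, 7=a. No two adjacent vertices share a color.

3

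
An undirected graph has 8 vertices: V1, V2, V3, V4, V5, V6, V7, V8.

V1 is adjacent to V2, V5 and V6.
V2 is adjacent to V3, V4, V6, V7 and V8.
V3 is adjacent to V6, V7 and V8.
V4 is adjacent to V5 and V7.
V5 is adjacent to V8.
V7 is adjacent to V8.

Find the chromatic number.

4

V2, V3, V7, V8 are mutually adjacent (a clique of size 4), so at least 4 colors are needed.
4 colors suffice: color 1 → {V2, V5}; color 2 → {V4, V6, V8}; color 3 → {V1, V3}; color 4 → {V7}. Every edge joins two different colors.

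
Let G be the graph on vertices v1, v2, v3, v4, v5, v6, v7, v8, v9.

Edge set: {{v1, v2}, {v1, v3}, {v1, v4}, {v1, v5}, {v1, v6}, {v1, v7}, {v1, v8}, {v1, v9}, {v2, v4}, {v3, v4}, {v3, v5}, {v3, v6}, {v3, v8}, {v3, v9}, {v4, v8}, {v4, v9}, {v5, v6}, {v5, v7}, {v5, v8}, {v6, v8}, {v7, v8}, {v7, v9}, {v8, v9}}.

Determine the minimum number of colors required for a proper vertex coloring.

v1, v3, v5, v6, v8 form a clique, so at least 5 colors are needed.
A valid assignment using 5 colors: v1=red, v2=blue, v3=green, v4=purple, v5=yellow, v6=purple, v7=green, v8=blue, v9=yellow. Each edge has distinct colors on its endpoints.

5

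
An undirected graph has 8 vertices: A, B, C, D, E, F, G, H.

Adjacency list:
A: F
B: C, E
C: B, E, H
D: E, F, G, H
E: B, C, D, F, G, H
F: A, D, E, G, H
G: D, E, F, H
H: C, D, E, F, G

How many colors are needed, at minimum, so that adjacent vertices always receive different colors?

D, E, F, G, H are mutually adjacent (a clique of size 5), so at least 5 colors are needed.
5 colors suffice: color red → {A, E}; color blue → {C, F}; color green → {B, H}; color yellow → {D}; color purple → {G}. Every edge joins two different colors.

5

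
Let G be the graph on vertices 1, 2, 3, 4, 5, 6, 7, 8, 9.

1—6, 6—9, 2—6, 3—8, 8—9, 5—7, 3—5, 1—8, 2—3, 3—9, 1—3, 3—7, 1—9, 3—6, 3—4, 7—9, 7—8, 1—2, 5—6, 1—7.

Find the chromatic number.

1, 3, 7, 8, 9 are pairwise adjacent (a clique of size 5), so at least 5 colors are needed.
5 colors suffice: color a → {3}; color b → {1, 4, 5}; color c → {6, 7}; color d → {2, 9}; color e → {8}. No two adjacent vertices share a color.

5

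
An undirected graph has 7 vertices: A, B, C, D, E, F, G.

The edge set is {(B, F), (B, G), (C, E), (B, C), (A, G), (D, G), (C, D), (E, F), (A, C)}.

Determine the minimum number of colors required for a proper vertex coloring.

A and C are adjacent, so at least 2 colors are needed.
2 colors suffice: A=2, B=2, C=1, D=2, E=2, F=1, G=1. No two adjacent vertices share a color.

2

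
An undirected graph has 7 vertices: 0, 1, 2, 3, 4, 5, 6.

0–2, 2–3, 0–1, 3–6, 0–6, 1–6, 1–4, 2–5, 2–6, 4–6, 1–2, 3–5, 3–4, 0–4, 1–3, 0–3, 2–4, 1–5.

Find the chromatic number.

6

0, 1, 2, 3, 4, 6 are pairwise adjacent (a clique of size 6), so at least 6 colors are needed.
A valid assignment using 6 colors: 0=d, 1=a, 2=b, 3=c, 4=f, 5=d, 6=e. Every edge joins two different colors.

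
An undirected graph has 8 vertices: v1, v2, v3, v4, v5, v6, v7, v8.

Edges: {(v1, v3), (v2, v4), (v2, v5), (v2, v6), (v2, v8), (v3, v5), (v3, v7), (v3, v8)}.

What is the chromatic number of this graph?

v1 and v3 are adjacent, so at least 2 colors are needed.
A valid assignment using 2 colors: v1=2, v2=1, v3=1, v4=2, v5=2, v6=2, v7=2, v8=2. No two adjacent vertices share a color.

2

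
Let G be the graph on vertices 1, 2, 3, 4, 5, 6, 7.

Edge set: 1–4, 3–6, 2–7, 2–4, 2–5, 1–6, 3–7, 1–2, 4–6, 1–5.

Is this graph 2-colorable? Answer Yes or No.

1, 4, 6 are pairwise adjacent, so at least 3 colors are needed.
So 2 colors are not enough.

No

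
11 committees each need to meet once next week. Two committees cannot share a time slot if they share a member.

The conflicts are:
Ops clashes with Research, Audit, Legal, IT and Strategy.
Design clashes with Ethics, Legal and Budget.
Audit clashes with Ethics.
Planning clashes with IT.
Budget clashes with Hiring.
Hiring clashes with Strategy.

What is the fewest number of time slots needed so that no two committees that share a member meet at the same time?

The cycle Legal-Ops-Audit-Ethics-Design-Legal has odd length 5, so it cannot be 2-colored; at least 3 time slots are needed.
3 time slots suffice: time slot 1 → {Ops, Design, Planning, Hiring}; time slot 2 → {Research, Audit, Legal, Budget, IT, Strategy}; time slot 3 → {Ethics}. Every pair that conflicts lands in different time slots.

3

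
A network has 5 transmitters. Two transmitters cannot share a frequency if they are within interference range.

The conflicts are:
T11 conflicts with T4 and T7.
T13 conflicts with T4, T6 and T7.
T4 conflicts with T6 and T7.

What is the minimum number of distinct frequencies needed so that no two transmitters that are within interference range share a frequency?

T11, T4, T7 pairwise conflict, so at least 3 frequencies are needed.
3 frequencies suffice: T11=2, T13=2, T4=1, T6=3, T7=3. No two conflicting transmitters share a frequency.

3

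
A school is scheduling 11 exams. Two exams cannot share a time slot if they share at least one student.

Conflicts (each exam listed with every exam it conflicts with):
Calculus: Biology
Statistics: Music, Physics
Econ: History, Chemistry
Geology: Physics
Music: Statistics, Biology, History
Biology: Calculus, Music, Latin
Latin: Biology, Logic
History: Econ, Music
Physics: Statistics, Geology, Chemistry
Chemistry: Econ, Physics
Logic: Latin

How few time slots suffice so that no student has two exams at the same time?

Physics and Chemistry conflict, so at least 2 time slots are needed.
2 time slots suffice: Calculus=2, Statistics=1, Econ=2, Geology=1, Music=2, Biology=1, Latin=2, History=1, Physics=2, Chemistry=1, Logic=1. Every pair that conflicts lands in different time slots.

2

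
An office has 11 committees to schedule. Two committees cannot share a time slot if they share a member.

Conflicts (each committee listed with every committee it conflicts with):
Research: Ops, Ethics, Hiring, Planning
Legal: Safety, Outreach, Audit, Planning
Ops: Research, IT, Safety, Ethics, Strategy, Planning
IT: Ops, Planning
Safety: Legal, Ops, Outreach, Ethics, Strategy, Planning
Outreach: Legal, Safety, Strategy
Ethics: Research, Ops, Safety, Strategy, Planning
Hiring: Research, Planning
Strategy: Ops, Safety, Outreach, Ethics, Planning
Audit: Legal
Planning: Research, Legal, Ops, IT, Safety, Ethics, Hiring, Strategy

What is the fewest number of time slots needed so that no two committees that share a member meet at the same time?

Ops, Safety, Ethics, Strategy, Planning are mutually in conflict, so at least 5 time slots are needed.
5 time slots suffice: Research=3, Legal=2, Ops=2, IT=3, Safety=3, Outreach=1, Ethics=5, Hiring=2, Strategy=4, Audit=1, Planning=1. No two conflicting committees share a time slot.

5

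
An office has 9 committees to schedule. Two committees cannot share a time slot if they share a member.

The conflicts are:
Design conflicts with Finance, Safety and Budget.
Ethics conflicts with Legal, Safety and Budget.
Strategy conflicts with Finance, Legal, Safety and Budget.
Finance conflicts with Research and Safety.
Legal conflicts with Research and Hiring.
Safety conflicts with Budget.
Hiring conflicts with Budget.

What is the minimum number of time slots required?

Ethics, Safety, Budget are mutually in conflict, so at least 3 time slots are needed.
Using 3 time slots: Design=3, Ethics=3, Strategy=3, Finance=1, Legal=1, Research=2, Safety=2, Hiring=2, Budget=1. Each listed conflict is separated.

3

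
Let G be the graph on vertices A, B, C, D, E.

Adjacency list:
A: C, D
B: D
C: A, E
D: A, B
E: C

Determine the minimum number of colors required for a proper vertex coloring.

2

C and E are adjacent, so at least 2 colors are needed.
2 colors suffice: color 1 → {C, D}; color 2 → {A, B, E}. Each edge has distinct colors on its endpoints.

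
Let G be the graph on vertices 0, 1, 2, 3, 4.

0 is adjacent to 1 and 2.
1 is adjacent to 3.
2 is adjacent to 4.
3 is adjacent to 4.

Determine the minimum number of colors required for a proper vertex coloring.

The cycle 2-0-1-3-4-2 has odd length 5, so it cannot be 2-colored; at least 3 colors are needed.
A valid assignment using 3 colors: 0=b, 1=a, 2=c, 3=b, 4=a. No two adjacent vertices share a color.

3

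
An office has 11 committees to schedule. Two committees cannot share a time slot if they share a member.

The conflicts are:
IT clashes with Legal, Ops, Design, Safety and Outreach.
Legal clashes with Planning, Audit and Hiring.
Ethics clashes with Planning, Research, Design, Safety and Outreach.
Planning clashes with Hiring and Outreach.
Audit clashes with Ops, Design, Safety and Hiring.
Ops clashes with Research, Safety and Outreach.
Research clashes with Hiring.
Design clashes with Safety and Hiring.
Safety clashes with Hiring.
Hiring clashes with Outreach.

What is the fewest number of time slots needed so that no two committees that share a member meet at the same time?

Audit, Design, Safety, Hiring are mutually in conflict, so at least 4 time slots are needed.
4 time slots suffice: time slot 1 → {Ethics, Ops, Hiring}; time slot 2 → {Legal, Research, Safety, Outreach}; time slot 3 → {IT, Planning, Audit}; time slot 4 → {Design}. Each listed conflict is separated.

4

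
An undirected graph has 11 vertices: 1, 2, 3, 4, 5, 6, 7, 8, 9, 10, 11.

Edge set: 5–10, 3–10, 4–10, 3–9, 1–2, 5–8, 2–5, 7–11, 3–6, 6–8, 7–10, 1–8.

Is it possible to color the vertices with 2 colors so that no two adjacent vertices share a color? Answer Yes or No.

The cycle 6-3-10-5-8-6 has odd length 5, so it cannot be 2-colored; at least 3 colors are needed.
So 2 colors are not enough.

No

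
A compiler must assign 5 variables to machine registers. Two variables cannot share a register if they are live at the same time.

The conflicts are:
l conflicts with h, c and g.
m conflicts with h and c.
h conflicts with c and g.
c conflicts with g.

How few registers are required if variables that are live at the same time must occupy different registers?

l, h, c, g are mutually in conflict, so at least 4 registers are needed.
A valid assignment using 4 registers: l=3, m=3, h=2, c=1, g=4. Every pair that conflicts lands in different registers.

4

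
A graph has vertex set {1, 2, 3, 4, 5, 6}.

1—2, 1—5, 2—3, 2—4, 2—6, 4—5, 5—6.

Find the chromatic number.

2 and 3 are adjacent, so at least 2 colors are needed.
2 colors suffice: color a → {2, 5}; color b → {1, 3, 4, 6}. Every edge joins two different colors.

2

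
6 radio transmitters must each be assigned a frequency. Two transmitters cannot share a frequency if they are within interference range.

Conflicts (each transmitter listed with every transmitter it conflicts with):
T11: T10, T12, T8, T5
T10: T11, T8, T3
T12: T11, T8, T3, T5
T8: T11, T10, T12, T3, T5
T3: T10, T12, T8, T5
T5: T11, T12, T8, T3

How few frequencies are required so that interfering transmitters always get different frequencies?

4

T12, T8, T3, T5 pairwise conflict, so at least 4 frequencies are needed.
4 frequencies suffice: T11=3, T10=2, T12=4, T8=1, T3=3, T5=2. Every pair that conflicts lands in different frequencies.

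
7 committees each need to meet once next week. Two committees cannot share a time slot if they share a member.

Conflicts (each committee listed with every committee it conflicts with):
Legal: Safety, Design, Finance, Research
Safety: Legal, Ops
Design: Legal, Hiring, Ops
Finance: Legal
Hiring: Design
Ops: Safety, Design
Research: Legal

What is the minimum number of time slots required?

2

Design and Hiring conflict, so at least 2 time slots are needed.
2 time slots suffice: Legal=1, Safety=2, Design=2, Finance=2, Hiring=1, Ops=1, Research=2. Each listed conflict is separated.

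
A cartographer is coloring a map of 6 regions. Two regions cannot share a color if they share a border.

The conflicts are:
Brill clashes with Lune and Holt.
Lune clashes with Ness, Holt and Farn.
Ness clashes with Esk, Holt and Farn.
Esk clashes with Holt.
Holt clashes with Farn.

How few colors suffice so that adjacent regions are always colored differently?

Lune, Ness, Holt, Farn are mutually in conflict, so at least 4 colors are needed.
One proper 4-coloring: Brill=3, Lune=2, Ness=3, Esk=2, Holt=1, Farn=4. Each listed conflict is separated.

4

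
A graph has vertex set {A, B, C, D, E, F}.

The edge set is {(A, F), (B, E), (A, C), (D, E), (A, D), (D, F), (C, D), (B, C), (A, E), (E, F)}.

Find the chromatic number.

A, D, E, F form a clique, so at least 4 colors are needed.
4 colors suffice: color 1 → {A, B}; color 2 → {C, E}; color 3 → {D}; color 4 → {F}. No two adjacent vertices share a color.

4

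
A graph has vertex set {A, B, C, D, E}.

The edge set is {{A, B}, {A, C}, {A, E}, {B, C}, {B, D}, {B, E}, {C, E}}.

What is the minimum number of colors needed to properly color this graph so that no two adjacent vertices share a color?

A, B, C, E are mutually adjacent (a clique of size 4), so at least 4 colors are needed.
4 colors suffice: color 1 → {B}; color 2 → {D, E}; color 3 → {C}; color 4 → {A}. No two adjacent vertices share a color.

4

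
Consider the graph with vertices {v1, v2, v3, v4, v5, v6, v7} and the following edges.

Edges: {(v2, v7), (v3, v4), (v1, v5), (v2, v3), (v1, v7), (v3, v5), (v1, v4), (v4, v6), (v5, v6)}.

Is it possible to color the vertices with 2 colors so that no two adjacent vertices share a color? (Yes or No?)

The cycle v2-v7-v1-v4-v3-v2 has odd length 5, so it cannot be 2-colored; at least 3 colors are needed.
So 2 colors are not enough.

No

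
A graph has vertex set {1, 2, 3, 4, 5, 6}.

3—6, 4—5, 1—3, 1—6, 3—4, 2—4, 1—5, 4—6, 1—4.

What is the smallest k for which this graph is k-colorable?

1, 3, 4, 6 form a clique, so at least 4 colors are needed.
4 colors suffice: 1=blue, 2=blue, 3=green, 4=red, 5=green, 6=yellow. Each edge has distinct colors on its endpoints.

4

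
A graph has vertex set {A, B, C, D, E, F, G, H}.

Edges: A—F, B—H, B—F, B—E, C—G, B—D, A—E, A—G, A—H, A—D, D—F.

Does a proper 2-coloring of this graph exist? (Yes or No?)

No

B, D, F are pairwise adjacent, so at least 3 colors are needed.
So 2 colors are not enough.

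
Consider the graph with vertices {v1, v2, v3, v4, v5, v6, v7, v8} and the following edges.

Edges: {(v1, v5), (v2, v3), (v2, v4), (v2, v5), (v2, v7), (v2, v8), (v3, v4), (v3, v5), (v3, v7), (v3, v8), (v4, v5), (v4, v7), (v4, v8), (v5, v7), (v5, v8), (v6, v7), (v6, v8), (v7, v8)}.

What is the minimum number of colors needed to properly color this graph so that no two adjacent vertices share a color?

6

v2, v3, v4, v5, v7, v8 are mutually adjacent (a clique of size 6), so at least 6 colors are needed.
One proper 6-coloring: v1=1, v2=4, v3=6, v4=5, v5=2, v6=2, v7=3, v8=1. Each edge has distinct colors on its endpoints.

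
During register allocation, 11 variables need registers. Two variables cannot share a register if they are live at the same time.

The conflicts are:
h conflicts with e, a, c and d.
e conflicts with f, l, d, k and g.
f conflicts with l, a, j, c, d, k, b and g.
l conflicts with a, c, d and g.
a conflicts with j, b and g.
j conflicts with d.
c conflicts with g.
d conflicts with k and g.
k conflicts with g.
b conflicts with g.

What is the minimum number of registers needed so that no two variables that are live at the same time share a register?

5

e, f, l, d, g are mutually in conflict, so at least 5 registers are needed.
5 registers suffice: register 1 → {h, f}; register 2 → {j, g}; register 3 → {a, c, d}; register 4 → {l, k, b}; register 5 → {e}. No two conflicting variables share a register.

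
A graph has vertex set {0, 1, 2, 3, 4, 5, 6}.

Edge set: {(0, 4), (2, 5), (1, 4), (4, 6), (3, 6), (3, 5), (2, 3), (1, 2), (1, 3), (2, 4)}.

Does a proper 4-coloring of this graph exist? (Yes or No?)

The chromatic number is 3. 2, 3, 5 are pairwise adjacent, so at least 3 colors are needed.
3 colors suffice: color red → {3, 4}; color blue → {0, 2, 6}; color green → {1, 5}.
Since 4 ≥ 3, a proper 4-coloring certainly exists.

Yes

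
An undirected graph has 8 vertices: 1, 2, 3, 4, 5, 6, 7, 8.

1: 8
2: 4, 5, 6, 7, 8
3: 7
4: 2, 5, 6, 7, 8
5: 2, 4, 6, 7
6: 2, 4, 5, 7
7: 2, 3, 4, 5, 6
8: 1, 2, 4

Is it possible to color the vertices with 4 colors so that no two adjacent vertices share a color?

No

2, 4, 5, 6, 7 form a clique, so at least 5 colors are needed.
So 4 colors are not enough.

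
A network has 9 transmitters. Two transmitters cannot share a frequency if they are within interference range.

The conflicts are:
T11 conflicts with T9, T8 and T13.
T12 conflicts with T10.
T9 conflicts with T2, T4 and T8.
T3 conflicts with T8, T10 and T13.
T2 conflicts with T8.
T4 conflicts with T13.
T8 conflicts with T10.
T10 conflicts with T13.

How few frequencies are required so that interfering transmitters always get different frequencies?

3

T11, T9, T8 are mutually in conflict, so at least 3 frequencies are needed.
3 frequencies suffice: T11=3, T12=1, T9=2, T3=3, T2=3, T4=3, T8=1, T10=2, T13=1. Every pair that conflicts lands in different frequencies.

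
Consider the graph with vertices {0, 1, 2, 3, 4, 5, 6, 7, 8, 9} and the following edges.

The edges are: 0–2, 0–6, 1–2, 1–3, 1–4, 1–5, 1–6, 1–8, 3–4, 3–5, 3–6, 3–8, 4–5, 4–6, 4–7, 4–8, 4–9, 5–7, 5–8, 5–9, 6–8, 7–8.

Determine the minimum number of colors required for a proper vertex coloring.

5

1, 3, 4, 6, 8 are mutually adjacent (a clique of size 5), so at least 5 colors are needed.
One proper 5-coloring: 0=red, 1=blue, 2=green, 3=purple, 4=red, 5=green, 6=green, 7=blue, 8=yellow, 9=blue. No two adjacent vertices share a color.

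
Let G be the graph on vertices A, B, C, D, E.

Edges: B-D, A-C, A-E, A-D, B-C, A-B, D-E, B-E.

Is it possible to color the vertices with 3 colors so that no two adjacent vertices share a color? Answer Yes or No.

No

A, B, D, E are mutually adjacent (a clique of size 4), so at least 4 colors are needed.
So 3 colors are not enough.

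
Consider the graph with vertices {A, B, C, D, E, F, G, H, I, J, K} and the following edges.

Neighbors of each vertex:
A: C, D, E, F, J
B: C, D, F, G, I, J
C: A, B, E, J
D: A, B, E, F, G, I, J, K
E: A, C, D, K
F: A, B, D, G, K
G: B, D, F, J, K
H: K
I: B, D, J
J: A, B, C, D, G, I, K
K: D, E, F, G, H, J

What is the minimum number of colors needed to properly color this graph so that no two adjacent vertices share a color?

B, D, F, G form a clique, so at least 4 colors are needed.
A valid assignment using 4 colors: A=3, B=3, C=1, D=1, E=2, F=2, G=4, H=1, I=4, J=2, K=3. Every edge joins two different colors.

4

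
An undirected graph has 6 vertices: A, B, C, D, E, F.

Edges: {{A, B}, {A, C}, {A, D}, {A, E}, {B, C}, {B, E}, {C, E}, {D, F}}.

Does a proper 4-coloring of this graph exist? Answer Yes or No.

Yes

The chromatic number is 4. A, B, C, E are pairwise adjacent (a clique of size 4), so at least 4 colors are needed.
4 colors suffice: color 1 → {A, F}; color 2 → {D, E}; color 3 → {C}; color 4 → {B}.
That is already a proper 4-coloring.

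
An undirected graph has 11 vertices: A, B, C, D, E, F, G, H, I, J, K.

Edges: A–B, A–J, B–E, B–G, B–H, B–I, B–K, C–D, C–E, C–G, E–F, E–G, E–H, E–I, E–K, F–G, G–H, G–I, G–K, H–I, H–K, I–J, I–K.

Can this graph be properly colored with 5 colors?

No

B, E, G, H, I, K are pairwise adjacent (a clique of size 6), so at least 6 colors are needed.
So 5 colors are not enough.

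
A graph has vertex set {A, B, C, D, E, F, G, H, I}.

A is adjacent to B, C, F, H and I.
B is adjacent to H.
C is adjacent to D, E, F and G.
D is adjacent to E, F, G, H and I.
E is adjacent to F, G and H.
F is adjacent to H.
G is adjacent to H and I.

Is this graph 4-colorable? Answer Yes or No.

Yes

The chromatic number is 4. C, D, E, G form a clique, so at least 4 colors are needed.
4 colors suffice: A=1, B=3, C=2, D=1, E=3, F=4, G=4, H=2, I=2.
That is already a proper 4-coloring.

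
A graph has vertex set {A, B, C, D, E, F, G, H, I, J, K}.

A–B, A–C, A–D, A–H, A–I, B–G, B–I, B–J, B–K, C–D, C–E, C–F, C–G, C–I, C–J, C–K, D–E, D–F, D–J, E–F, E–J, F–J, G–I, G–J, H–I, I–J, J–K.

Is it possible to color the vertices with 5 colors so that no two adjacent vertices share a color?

Yes

The chromatic number is 5. C, D, E, F, J are pairwise adjacent (a clique of size 5), so at least 5 colors are needed.
5 colors suffice: A=2, B=1, C=1, D=3, E=4, F=5, G=4, H=1, I=3, J=2, K=3.
That is already a proper 5-coloring.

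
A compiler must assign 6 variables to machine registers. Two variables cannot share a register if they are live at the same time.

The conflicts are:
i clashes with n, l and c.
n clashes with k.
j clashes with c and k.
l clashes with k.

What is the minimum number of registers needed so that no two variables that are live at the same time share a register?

The cycle k-j-c-i-l-k has odd length 5, so it cannot be 2-colored; at least 3 registers are needed.
3 registers suffice: i=1, n=2, j=3, l=2, c=2, k=1. Every pair that conflicts lands in different registers.

3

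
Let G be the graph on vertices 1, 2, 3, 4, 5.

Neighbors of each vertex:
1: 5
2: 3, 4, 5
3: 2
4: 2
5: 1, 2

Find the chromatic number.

2 and 5 are adjacent, so at least 2 colors are needed.
One proper 2-coloring: 1=red, 2=red, 3=blue, 4=blue, 5=blue. No two adjacent vertices share a color.

2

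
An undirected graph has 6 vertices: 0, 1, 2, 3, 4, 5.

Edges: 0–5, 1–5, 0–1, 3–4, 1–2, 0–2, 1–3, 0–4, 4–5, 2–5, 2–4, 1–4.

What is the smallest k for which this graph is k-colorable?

5

0, 1, 2, 4, 5 form a clique, so at least 5 colors are needed.
5 colors suffice: color red → {1}; color blue → {4}; color green → {3, 5}; color yellow → {2}; color purple → {0}. No two adjacent vertices share a color.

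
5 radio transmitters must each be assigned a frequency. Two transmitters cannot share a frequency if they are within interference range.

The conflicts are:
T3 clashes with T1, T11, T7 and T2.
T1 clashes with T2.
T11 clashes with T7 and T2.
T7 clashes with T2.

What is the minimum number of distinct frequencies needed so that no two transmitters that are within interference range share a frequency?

T3, T11, T7, T2 all conflict with each other, so at least 4 frequencies are needed.
A valid assignment using 4 frequencies: T3=1, T1=3, T11=3, T7=4, T2=2. No two conflicting transmitters share a frequency.

4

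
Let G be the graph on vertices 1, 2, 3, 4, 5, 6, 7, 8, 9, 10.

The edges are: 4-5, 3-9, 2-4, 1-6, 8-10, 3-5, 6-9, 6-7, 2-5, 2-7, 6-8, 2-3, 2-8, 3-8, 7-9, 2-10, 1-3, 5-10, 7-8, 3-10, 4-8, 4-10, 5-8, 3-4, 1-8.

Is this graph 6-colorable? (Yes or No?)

Yes

The chromatic number is 6. 2, 3, 4, 5, 8, 10 are pairwise adjacent (a clique of size 6), so at least 6 colors are needed.
A valid assignment using 6 colors: 1=d, 2=c, 3=b, 4=f, 5=d, 6=c, 7=b, 8=a, 9=a, 10=e.
That is already a proper 6-coloring.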